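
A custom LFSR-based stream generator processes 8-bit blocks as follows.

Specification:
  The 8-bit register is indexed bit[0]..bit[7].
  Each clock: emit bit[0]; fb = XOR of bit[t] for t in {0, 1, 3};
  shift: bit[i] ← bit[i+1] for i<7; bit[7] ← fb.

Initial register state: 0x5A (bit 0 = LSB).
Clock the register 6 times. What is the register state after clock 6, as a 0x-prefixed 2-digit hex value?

0xF1

reg_0 = 0x5A
clock 1: out=0, reg = 0x2D
clock 2: out=1, reg = 0x16
clock 3: out=0, reg = 0x8B
clock 4: out=1, reg = 0xC5
clock 5: out=1, reg = 0xE2
clock 6: out=0, reg = 0xF1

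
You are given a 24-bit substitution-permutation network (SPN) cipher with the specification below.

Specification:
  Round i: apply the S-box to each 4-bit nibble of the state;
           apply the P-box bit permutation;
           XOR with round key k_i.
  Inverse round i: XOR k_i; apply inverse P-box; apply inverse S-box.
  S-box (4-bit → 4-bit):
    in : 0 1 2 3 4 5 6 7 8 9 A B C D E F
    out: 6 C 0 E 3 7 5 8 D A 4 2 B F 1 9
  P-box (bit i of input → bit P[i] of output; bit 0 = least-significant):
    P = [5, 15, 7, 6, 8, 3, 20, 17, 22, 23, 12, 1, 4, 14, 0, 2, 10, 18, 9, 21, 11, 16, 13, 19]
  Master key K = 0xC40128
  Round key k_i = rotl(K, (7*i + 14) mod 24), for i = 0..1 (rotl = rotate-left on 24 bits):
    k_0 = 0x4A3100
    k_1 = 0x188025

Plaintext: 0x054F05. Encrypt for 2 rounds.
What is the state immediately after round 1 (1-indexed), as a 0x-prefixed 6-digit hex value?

0x1FD7BA

s_0 = plaintext = 0x054F05
s_1 = Round(s_0, k_0) = 0x1FD7BA
s_2 = Round(s_1, k_1) = 0x30E4BA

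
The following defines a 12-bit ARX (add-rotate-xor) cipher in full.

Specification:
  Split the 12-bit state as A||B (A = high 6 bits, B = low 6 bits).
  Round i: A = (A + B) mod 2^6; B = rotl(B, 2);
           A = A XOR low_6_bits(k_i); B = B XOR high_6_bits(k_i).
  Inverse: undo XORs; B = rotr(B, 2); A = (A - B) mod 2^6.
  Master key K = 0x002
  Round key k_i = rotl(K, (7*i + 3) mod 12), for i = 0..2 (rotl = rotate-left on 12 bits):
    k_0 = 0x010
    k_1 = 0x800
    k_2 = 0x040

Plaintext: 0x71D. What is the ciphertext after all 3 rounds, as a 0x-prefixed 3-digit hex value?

0x55E

s_0 = plaintext = 0x71D
s_1 = Round(s_0, k_0) = 0xA75
s_2 = Round(s_1, k_1) = 0x7B7
s_3 = Round(s_2, k_2) = 0x55E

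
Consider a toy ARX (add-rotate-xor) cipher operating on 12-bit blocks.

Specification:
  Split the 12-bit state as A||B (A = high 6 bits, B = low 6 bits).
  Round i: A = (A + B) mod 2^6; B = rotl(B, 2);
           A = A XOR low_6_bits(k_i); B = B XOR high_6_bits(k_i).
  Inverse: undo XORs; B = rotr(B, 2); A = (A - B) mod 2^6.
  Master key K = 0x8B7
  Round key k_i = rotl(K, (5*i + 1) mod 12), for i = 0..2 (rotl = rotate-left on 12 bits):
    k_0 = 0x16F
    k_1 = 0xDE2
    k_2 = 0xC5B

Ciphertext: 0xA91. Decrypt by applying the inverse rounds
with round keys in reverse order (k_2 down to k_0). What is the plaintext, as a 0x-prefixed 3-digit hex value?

s_0 = ciphertext = 0xA91
s_1 = InvRound(s_0, k_2) = 0xA48
s_2 = InvRound(s_1, k_1) = 0x33F
s_3 = InvRound(s_2, k_0) = 0xD6E

0xD6E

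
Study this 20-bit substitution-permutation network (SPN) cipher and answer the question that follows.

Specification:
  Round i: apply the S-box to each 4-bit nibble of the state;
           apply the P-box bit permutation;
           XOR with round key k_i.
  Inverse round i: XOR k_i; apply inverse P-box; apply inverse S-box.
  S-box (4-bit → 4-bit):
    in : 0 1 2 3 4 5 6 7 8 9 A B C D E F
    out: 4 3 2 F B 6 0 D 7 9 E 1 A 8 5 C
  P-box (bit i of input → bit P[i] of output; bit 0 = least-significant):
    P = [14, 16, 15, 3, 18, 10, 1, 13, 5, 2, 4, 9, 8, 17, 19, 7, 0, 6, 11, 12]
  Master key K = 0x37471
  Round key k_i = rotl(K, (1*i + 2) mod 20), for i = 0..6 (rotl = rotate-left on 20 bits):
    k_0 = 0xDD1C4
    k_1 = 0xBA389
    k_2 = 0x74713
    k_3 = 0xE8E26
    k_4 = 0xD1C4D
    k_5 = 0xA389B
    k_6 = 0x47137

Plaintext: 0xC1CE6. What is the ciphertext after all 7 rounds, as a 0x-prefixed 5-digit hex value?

s_0 = plaintext = 0xC1CE6
s_1 = Round(s_0, k_0) = 0xBC282
s_2 = Round(s_1, k_1) = 0xCA70E
s_3 = Round(s_2, k_2) = 0xD95E1
s_4 = Round(s_3, k_3) = 0xBDFB0
s_5 = Round(s_4, k_4) = 0x99EDC
s_6 = Round(s_5, k_5) = 0xB0922
s_7 = Round(s_6, k_6) = 0xD7716

0xD7716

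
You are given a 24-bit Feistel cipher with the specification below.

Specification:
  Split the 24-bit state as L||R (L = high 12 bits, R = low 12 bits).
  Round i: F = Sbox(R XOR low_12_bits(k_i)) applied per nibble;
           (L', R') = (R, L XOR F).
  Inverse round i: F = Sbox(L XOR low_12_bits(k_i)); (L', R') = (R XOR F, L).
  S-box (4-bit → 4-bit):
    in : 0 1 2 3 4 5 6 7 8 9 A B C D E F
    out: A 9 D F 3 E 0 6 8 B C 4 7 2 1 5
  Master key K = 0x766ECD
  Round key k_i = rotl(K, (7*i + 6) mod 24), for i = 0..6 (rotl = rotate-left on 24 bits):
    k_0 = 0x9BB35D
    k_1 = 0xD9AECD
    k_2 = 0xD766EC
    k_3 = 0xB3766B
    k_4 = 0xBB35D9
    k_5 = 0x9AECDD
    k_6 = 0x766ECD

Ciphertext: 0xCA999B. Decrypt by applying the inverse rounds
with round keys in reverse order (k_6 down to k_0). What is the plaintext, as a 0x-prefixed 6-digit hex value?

0xA7AF99

s_0 = ciphertext = 0xCA999B
s_1 = InvRound(s_0, k_6) = 0x498CA9
s_2 = InvRound(s_1, k_5) = 0x497498
s_3 = InvRound(s_2, k_4) = 0xDA9497
s_4 = InvRound(s_3, k_3) = 0x0EADA9
s_5 = InvRound(s_4, k_2) = 0xD090EA
s_6 = InvRound(s_5, k_1) = 0xF99D09
s_7 = InvRound(s_6, k_0) = 0xA7AF99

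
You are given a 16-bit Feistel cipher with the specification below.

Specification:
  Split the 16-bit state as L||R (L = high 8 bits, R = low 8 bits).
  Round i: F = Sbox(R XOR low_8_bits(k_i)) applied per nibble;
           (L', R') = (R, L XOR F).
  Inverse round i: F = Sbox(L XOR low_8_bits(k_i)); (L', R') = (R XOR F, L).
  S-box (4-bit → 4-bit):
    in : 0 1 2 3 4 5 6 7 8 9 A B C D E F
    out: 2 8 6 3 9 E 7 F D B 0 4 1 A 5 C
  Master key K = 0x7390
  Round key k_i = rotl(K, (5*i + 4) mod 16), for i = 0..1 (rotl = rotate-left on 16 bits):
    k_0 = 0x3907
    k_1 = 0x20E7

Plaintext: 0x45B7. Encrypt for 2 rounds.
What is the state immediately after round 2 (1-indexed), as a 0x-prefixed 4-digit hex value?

0x07E5

s_0 = plaintext = 0x45B7
s_1 = Round(s_0, k_0) = 0xB707
s_2 = Round(s_1, k_1) = 0x07E5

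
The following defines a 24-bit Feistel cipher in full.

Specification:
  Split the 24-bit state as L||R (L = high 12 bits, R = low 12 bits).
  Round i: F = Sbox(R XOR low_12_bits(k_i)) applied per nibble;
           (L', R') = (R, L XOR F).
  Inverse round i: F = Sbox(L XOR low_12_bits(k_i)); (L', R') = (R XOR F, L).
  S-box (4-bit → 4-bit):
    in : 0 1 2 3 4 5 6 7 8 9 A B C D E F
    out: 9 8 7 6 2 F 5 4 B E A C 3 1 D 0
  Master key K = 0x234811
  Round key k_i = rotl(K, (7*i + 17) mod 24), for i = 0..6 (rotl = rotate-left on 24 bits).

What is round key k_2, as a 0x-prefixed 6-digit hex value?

K = 0x234811
k_0 = rotl(K, (7*0+17) mod 24) = rotl(K, 17) = 0x224690
k_1 = rotl(K, (7*1+17) mod 24) = rotl(K, 0) = 0x234811
k_2 = rotl(K, (7*2+17) mod 24) = rotl(K, 7) = 0xA40891

0xA40891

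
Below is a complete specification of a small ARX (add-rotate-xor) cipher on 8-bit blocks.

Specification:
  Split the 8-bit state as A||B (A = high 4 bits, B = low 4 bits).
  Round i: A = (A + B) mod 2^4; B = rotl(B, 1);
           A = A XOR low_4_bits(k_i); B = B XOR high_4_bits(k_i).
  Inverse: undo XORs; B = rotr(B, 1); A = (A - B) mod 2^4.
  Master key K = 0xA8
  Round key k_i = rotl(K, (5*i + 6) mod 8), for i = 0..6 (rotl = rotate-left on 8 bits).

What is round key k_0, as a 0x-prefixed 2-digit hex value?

0x2A

K = 0xA8
k_0 = rotl(K, (5*0+6) mod 8) = rotl(K, 6) = 0x2A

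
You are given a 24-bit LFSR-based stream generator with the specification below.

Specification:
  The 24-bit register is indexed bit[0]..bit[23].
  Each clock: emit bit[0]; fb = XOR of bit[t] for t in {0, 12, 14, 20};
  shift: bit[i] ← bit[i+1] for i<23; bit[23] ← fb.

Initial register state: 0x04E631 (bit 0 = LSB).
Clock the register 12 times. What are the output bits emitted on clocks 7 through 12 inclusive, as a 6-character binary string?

reg_0 = 0x04E631
clock 1: out=1, reg = 0x027318
clock 2: out=0, reg = 0x01398C
clock 3: out=0, reg = 0x809CC6
clock 4: out=0, reg = 0xC04E63
clock 5: out=1, reg = 0x602731
clock 6: out=1, reg = 0xB01398
clock 7: out=0, reg = 0x5809CC
clock 8: out=0, reg = 0xAC04E6
clock 9: out=0, reg = 0x560273
clock 10: out=1, reg = 0x2B0139
clock 11: out=1, reg = 0x95809C
clock 12: out=0, reg = 0xCAC04E

000110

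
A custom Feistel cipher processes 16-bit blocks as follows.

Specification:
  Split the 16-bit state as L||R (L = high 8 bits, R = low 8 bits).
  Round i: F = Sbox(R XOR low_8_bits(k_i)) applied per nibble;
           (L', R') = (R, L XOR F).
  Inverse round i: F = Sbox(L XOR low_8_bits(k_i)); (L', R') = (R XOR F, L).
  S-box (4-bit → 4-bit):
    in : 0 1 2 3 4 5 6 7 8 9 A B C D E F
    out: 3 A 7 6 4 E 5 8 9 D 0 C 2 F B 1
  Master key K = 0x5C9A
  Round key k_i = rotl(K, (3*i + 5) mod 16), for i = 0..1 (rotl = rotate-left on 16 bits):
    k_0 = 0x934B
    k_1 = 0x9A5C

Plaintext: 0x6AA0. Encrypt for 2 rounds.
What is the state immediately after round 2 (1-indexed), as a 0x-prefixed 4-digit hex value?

0xD630

s_0 = plaintext = 0x6AA0
s_1 = Round(s_0, k_0) = 0xA0D6
s_2 = Round(s_1, k_1) = 0xD630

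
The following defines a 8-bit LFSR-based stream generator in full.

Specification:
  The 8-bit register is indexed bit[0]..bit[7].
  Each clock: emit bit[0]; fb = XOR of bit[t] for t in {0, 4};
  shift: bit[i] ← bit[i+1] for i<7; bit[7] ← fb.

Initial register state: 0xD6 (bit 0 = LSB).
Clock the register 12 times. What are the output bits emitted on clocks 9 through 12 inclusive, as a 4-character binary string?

1101

reg_0 = 0xD6
clock 1: out=0, reg = 0xEB
clock 2: out=1, reg = 0xF5
clock 3: out=1, reg = 0x7A
clock 4: out=0, reg = 0xBD
clock 5: out=1, reg = 0x5E
clock 6: out=0, reg = 0xAF
clock 7: out=1, reg = 0xD7
clock 8: out=1, reg = 0x6B
clock 9: out=1, reg = 0xB5
clock 10: out=1, reg = 0x5A
clock 11: out=0, reg = 0xAD
clock 12: out=1, reg = 0xD6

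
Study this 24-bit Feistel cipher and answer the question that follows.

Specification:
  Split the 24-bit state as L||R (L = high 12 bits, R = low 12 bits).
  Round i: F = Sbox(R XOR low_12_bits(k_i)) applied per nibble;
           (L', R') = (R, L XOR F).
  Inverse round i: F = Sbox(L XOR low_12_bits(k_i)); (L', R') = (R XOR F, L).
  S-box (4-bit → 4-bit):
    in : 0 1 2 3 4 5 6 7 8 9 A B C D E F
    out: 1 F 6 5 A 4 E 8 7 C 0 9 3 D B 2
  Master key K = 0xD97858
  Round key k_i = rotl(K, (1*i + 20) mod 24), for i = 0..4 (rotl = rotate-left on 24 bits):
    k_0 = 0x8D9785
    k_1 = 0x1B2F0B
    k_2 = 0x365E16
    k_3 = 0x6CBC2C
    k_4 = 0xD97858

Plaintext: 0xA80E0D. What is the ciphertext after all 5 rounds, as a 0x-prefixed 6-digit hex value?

s_0 = plaintext = 0xA80E0D
s_1 = Round(s_0, k_0) = 0xE0D6F7
s_2 = Round(s_1, k_1) = 0x6F722E
s_3 = Round(s_2, k_2) = 0x22E5A0
s_4 = Round(s_3, k_3) = 0x5A0E5D
s_5 = Round(s_4, k_4) = 0xE5DBB4

0xE5DBB4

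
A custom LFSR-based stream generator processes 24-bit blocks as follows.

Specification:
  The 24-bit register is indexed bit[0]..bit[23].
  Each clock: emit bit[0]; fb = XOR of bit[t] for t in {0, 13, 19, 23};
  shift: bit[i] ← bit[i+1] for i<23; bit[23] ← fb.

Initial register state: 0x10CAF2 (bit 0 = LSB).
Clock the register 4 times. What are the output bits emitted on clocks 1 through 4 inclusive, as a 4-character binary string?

reg_0 = 0x10CAF2
clock 1: out=0, reg = 0x086579
clock 2: out=1, reg = 0x8432BC
clock 3: out=0, reg = 0x42195E
clock 4: out=0, reg = 0x210CAF

0100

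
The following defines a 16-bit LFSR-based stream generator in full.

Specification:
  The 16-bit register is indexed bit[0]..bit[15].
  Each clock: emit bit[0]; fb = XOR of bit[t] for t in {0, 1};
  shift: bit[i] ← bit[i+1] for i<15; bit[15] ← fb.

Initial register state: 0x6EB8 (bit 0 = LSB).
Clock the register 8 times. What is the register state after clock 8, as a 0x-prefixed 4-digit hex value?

reg_0 = 0x6EB8
clock 1: out=0, reg = 0x375C
clock 2: out=0, reg = 0x1BAE
clock 3: out=0, reg = 0x8DD7
clock 4: out=1, reg = 0x46EB
clock 5: out=1, reg = 0x2375
clock 6: out=1, reg = 0x91BA
clock 7: out=0, reg = 0xC8DD
clock 8: out=1, reg = 0xE46E

0xE46E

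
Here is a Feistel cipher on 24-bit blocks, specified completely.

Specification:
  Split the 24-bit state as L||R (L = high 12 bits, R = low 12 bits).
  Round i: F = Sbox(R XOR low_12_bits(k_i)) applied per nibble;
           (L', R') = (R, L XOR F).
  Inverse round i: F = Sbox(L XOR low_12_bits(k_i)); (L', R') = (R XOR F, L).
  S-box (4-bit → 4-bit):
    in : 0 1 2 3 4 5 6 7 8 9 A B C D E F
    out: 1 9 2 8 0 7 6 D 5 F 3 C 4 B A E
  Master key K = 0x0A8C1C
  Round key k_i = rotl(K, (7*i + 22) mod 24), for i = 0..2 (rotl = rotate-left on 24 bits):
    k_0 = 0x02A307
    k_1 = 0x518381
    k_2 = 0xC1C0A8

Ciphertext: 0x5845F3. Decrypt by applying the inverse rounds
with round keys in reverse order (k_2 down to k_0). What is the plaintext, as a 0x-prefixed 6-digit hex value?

s_0 = ciphertext = 0x5845F3
s_1 = InvRound(s_0, k_2) = 0x2D7584
s_2 = InvRound(s_1, k_1) = 0xCF22D7
s_3 = InvRound(s_2, k_0) = 0xC30CF2

0xC30CF2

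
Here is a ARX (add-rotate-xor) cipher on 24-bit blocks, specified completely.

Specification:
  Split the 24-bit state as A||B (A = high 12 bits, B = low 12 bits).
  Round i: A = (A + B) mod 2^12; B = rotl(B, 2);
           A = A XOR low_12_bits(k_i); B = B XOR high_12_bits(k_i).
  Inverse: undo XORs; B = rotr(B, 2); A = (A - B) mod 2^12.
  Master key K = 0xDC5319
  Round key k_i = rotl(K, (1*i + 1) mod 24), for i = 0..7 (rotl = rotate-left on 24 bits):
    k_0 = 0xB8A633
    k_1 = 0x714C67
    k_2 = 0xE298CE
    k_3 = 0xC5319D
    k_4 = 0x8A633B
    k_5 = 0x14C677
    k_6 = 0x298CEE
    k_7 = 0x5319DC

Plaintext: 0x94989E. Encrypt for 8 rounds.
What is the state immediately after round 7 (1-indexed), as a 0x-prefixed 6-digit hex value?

0xB5E8E6

s_0 = plaintext = 0x94989E
s_1 = Round(s_0, k_0) = 0x7D49F0
s_2 = Round(s_1, k_1) = 0xDA30D6
s_3 = Round(s_2, k_2) = 0x6B7D71
s_4 = Round(s_3, k_3) = 0x5B5994
s_5 = Round(s_4, k_4) = 0xC72EF4
s_6 = Round(s_5, k_5) = 0xD11A9F
s_7 = Round(s_6, k_6) = 0xB5E8E6
s_8 = Round(s_7, k_7) = 0xD986AB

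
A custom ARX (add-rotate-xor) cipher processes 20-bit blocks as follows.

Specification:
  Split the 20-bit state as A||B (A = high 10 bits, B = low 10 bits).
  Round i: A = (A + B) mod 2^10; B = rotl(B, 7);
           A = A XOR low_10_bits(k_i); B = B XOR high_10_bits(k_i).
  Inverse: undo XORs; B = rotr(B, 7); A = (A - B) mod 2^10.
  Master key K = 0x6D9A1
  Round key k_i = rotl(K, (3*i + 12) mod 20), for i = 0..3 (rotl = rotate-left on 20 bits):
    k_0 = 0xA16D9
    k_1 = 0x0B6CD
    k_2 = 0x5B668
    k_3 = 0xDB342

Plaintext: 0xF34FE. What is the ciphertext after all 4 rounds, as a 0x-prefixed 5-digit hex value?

s_0 = plaintext = 0xF34FE
s_1 = Round(s_0, k_0) = 0x8499A
s_2 = Round(s_1, k_1) = 0x5851E
s_3 = Round(s_2, k_2) = 0x05E4E
s_4 = Round(s_3, k_3) = 0x49C25

0x49C25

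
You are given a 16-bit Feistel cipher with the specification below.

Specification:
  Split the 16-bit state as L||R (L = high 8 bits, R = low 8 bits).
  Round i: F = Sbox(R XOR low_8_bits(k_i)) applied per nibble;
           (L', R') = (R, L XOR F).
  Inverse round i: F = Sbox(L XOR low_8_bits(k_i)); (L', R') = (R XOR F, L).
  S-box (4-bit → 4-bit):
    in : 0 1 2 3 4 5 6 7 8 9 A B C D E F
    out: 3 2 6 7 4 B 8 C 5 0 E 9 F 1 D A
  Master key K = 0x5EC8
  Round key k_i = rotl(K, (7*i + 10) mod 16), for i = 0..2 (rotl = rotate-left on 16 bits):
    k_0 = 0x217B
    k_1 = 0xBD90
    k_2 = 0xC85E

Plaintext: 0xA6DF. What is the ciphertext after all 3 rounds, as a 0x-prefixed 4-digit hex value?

s_0 = plaintext = 0xA6DF
s_1 = Round(s_0, k_0) = 0xDF42
s_2 = Round(s_1, k_1) = 0x42C9
s_3 = Round(s_2, k_2) = 0xC94E

0xC94E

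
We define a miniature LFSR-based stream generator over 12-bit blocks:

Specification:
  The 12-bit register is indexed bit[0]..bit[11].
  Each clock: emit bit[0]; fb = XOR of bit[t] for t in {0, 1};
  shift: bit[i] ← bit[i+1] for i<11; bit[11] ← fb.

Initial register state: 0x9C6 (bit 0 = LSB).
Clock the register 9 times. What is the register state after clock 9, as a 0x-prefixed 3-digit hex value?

reg_0 = 0x9C6
clock 1: out=0, reg = 0xCE3
clock 2: out=1, reg = 0x671
clock 3: out=1, reg = 0xB38
clock 4: out=0, reg = 0x59C
clock 5: out=0, reg = 0x2CE
clock 6: out=0, reg = 0x967
clock 7: out=1, reg = 0x4B3
clock 8: out=1, reg = 0x259
clock 9: out=1, reg = 0x92C

0x92C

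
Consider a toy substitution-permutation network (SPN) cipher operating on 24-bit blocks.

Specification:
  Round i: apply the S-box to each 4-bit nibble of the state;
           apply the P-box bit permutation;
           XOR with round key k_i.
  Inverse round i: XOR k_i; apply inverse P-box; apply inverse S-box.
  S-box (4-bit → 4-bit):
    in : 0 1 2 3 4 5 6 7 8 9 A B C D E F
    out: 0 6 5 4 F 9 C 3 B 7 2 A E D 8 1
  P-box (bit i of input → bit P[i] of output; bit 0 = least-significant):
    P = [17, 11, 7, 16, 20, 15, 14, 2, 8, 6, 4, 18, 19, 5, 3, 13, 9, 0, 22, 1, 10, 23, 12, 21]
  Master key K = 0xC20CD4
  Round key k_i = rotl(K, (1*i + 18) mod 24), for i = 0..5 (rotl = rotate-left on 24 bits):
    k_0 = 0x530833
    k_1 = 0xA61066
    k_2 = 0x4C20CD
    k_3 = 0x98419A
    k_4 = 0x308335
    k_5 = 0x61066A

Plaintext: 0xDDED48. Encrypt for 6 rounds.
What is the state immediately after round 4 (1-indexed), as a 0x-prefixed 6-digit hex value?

s_0 = plaintext = 0xDDED48
s_1 = Round(s_0, k_0) = 0x24F725
s_2 = Round(s_1, k_1) = 0xFD4725
s_3 = Round(s_2, k_2) = 0x1747A7
s_4 = Round(s_3, k_3) = 0x12FAF3
s_5 = Round(s_4, k_4) = 0xE891F5
s_6 = Round(s_5, k_5) = 0x5A0411

0x12FAF3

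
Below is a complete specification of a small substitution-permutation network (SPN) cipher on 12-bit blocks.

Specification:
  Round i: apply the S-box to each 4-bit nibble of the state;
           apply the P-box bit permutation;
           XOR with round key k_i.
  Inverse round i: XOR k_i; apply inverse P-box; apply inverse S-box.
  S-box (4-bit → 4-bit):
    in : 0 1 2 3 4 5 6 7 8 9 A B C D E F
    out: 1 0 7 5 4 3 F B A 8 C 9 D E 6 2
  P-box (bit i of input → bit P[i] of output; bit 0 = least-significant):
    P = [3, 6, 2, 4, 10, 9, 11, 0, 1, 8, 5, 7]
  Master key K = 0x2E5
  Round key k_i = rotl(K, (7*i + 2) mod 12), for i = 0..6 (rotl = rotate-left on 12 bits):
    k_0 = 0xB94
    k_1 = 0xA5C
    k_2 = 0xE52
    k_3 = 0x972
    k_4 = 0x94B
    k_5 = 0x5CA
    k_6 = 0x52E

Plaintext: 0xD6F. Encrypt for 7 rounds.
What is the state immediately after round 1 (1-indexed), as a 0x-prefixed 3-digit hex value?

0x475

s_0 = plaintext = 0xD6F
s_1 = Round(s_0, k_0) = 0x475
s_2 = Round(s_1, k_1) = 0xC35
s_3 = Round(s_2, k_2) = 0x2B8
s_4 = Round(s_3, k_3) = 0xC01
s_5 = Round(s_4, k_4) = 0xDE9
s_6 = Round(s_5, k_5) = 0xE7A
s_7 = Round(s_6, k_6) = 0x21B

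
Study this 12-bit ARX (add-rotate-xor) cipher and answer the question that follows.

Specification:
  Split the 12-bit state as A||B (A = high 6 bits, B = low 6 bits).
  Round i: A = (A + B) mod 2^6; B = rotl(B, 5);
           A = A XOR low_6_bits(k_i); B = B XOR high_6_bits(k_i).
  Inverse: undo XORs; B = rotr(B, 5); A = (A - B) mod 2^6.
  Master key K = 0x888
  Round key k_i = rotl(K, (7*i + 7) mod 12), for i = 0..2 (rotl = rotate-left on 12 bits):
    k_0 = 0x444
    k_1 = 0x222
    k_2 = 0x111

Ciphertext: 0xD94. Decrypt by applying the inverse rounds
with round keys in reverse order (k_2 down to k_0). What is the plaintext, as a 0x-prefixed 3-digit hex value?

0x400

s_0 = ciphertext = 0xD94
s_1 = InvRound(s_0, k_2) = 0x1E0
s_2 = InvRound(s_1, k_1) = 0x511
s_3 = InvRound(s_2, k_0) = 0x400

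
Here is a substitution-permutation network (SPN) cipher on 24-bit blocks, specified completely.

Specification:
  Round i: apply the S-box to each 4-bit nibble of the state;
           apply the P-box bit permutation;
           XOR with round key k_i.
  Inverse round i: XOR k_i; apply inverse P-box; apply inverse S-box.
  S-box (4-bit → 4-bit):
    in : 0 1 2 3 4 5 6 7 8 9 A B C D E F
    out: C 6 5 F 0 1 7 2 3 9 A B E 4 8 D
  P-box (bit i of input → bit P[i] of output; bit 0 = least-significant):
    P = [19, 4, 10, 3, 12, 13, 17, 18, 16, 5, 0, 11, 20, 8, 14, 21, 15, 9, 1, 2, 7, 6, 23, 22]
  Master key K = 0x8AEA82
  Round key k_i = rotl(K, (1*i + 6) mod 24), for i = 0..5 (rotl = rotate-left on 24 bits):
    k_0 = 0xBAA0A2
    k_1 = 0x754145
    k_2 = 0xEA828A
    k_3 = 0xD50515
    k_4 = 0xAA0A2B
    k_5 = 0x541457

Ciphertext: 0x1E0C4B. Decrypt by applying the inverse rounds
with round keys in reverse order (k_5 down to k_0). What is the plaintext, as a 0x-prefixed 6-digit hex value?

0xE8321E

s_0 = ciphertext = 0x1E0C4B
s_1 = InvRound(s_0, k_5) = 0xEE4E2B
s_2 = InvRound(s_1, k_4) = 0xE4D4ED
s_3 = InvRound(s_2, k_3) = 0x85385A
s_4 = InvRound(s_3, k_2) = 0xB8E938
s_5 = InvRound(s_4, k_1) = 0xC943AB
s_6 = InvRound(s_5, k_0) = 0xE8321E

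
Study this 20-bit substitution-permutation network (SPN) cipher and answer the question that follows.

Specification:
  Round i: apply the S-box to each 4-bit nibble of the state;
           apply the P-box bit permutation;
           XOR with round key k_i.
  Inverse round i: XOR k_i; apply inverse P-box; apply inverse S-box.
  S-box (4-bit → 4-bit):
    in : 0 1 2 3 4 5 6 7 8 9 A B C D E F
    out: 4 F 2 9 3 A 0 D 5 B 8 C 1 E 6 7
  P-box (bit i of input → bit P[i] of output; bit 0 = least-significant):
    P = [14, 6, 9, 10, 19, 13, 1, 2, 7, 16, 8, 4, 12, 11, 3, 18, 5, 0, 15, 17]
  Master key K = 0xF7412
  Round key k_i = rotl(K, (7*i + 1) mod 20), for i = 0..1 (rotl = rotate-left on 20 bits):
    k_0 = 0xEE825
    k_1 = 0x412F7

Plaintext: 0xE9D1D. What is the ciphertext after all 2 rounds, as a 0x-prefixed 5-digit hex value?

s_0 = plaintext = 0xE9D1D
s_1 = Round(s_0, k_0) = 0x35772
s_2 = Round(s_1, k_1) = 0xA1B01

0xA1B01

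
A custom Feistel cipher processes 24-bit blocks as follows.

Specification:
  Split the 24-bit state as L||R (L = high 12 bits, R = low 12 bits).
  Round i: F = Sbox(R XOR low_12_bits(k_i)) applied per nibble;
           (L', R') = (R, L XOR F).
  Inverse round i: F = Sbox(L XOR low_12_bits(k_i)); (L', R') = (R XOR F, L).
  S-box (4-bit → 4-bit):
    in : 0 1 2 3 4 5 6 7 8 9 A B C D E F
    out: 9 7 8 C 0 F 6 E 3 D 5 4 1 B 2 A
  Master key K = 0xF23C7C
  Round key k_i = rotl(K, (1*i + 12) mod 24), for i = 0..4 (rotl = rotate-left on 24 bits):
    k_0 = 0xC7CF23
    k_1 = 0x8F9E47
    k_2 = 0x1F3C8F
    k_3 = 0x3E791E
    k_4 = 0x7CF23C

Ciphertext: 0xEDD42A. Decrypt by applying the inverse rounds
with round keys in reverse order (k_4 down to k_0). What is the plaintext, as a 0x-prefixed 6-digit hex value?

0xB581B2

s_0 = ciphertext = 0xEDD42A
s_1 = InvRound(s_0, k_4) = 0x50DEDD
s_2 = InvRound(s_1, k_3) = 0xFA150D
s_3 = InvRound(s_2, k_2) = 0x98FFA1
s_4 = InvRound(s_3, k_1) = 0x1B298F
s_5 = InvRound(s_4, k_0) = 0xB581B2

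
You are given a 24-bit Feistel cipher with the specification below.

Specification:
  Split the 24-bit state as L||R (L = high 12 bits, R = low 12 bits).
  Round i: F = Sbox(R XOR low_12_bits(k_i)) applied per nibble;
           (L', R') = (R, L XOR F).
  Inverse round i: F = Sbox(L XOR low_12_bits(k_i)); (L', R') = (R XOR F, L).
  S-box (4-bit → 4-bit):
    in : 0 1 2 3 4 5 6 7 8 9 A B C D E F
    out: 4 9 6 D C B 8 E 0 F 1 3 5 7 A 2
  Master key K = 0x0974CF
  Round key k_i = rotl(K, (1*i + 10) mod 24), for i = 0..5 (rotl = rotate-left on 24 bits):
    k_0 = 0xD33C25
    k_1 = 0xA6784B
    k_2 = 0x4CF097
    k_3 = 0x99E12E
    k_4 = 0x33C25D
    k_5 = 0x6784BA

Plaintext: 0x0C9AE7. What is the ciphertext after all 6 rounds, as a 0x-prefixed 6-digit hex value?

0xB7B1EE

s_0 = plaintext = 0x0C9AE7
s_1 = Round(s_0, k_0) = 0xAE789F
s_2 = Round(s_1, k_1) = 0x89FE9B
s_3 = Round(s_2, k_2) = 0xE9B2DA
s_4 = Round(s_3, k_3) = 0x2DA3B7
s_5 = Round(s_4, k_4) = 0x3B7B7B
s_6 = Round(s_5, k_5) = 0xB7B1EE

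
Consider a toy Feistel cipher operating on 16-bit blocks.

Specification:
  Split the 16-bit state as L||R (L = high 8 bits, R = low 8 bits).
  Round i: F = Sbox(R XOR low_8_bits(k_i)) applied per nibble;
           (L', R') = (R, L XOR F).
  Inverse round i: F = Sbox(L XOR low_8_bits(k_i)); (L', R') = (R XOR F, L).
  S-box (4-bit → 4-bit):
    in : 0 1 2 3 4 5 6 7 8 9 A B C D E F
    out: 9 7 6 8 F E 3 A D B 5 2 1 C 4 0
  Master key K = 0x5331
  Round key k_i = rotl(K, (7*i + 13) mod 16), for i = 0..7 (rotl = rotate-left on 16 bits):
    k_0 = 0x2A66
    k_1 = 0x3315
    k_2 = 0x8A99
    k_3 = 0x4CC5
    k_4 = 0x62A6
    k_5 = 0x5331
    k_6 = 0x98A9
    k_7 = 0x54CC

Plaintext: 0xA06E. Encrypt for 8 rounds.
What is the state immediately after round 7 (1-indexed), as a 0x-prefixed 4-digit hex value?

0x194A

s_0 = plaintext = 0xA06E
s_1 = Round(s_0, k_0) = 0x6E3D
s_2 = Round(s_1, k_1) = 0x3D03
s_3 = Round(s_2, k_2) = 0x0388
s_4 = Round(s_3, k_3) = 0x88FF
s_5 = Round(s_4, k_4) = 0xFF63
s_6 = Round(s_5, k_5) = 0x6319
s_7 = Round(s_6, k_6) = 0x194A
s_8 = Round(s_7, k_7) = 0x4ACA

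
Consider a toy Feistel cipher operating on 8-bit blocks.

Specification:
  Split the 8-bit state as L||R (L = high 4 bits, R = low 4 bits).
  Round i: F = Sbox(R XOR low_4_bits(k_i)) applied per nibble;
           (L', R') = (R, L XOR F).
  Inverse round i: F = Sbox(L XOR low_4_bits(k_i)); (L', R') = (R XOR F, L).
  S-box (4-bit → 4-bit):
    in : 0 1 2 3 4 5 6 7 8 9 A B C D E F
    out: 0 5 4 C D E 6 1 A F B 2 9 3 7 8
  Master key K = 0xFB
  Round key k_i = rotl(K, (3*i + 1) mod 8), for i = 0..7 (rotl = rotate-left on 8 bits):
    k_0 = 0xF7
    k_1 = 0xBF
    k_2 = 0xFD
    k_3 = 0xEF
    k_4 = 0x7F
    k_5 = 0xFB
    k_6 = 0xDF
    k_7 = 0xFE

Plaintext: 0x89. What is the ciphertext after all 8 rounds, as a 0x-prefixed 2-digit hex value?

0x13

s_0 = plaintext = 0x89
s_1 = Round(s_0, k_0) = 0x9F
s_2 = Round(s_1, k_1) = 0xF9
s_3 = Round(s_2, k_2) = 0x92
s_4 = Round(s_3, k_3) = 0x2A
s_5 = Round(s_4, k_4) = 0xAC
s_6 = Round(s_5, k_5) = 0xCB
s_7 = Round(s_6, k_6) = 0xB1
s_8 = Round(s_7, k_7) = 0x13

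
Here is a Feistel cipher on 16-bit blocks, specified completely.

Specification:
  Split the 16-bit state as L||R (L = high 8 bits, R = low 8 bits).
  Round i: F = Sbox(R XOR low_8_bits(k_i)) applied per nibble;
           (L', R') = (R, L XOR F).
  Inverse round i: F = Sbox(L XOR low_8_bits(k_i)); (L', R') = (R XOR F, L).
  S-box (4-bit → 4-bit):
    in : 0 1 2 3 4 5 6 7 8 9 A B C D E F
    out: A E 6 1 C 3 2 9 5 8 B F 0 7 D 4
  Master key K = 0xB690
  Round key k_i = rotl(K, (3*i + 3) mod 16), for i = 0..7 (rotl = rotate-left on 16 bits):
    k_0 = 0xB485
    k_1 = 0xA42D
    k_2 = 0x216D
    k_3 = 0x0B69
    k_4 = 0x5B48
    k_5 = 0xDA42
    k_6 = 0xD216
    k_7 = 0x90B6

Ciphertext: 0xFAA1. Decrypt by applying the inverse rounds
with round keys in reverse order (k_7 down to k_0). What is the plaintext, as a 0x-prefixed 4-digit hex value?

0x93BC

s_0 = ciphertext = 0xFAA1
s_1 = InvRound(s_0, k_7) = 0x61FA
s_2 = InvRound(s_1, k_6) = 0x6361
s_3 = InvRound(s_2, k_5) = 0x0F63
s_4 = InvRound(s_3, k_4) = 0xAA0F
s_5 = InvRound(s_4, k_3) = 0x0EAA
s_6 = InvRound(s_5, k_2) = 0x8B0E
s_7 = InvRound(s_6, k_1) = 0xBC8B
s_8 = InvRound(s_7, k_0) = 0x93BC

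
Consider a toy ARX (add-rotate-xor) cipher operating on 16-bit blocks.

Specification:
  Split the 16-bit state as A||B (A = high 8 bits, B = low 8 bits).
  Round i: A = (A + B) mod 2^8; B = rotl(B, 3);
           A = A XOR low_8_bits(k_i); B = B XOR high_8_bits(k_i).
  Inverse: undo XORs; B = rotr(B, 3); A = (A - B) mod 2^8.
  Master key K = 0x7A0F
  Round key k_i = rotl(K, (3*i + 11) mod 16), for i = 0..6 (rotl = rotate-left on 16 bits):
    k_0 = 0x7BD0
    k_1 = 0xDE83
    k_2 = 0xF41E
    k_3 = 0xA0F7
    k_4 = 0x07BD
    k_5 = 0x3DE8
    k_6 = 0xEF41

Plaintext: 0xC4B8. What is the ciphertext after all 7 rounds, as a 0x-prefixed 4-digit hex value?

0x265C

s_0 = plaintext = 0xC4B8
s_1 = Round(s_0, k_0) = 0xACBE
s_2 = Round(s_1, k_1) = 0xE92B
s_3 = Round(s_2, k_2) = 0x0AAD
s_4 = Round(s_3, k_3) = 0x40CD
s_5 = Round(s_4, k_4) = 0xB069
s_6 = Round(s_5, k_5) = 0xF176
s_7 = Round(s_6, k_6) = 0x265C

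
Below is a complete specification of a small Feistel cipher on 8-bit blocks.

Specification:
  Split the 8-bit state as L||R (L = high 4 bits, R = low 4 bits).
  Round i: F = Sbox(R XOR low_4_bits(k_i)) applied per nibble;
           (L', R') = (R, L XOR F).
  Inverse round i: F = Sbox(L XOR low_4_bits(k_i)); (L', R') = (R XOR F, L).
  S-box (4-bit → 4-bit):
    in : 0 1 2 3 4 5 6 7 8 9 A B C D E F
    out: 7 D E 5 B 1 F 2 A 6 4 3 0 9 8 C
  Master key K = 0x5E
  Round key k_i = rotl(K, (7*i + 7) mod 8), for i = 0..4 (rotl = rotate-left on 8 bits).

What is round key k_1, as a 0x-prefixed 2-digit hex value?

0x97

K = 0x5E
k_0 = rotl(K, (7*0+7) mod 8) = rotl(K, 7) = 0x2F
k_1 = rotl(K, (7*1+7) mod 8) = rotl(K, 6) = 0x97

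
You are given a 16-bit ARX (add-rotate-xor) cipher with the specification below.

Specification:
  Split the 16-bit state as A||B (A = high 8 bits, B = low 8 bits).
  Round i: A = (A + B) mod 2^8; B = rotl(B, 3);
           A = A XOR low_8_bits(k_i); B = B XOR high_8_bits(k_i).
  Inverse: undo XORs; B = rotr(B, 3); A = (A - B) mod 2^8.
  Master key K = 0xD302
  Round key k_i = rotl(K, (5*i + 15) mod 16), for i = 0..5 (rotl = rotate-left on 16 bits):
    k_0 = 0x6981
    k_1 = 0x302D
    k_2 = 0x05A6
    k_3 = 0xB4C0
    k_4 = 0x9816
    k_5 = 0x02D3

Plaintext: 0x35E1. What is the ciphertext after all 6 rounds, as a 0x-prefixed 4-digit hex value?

0xE1D1

s_0 = plaintext = 0x35E1
s_1 = Round(s_0, k_0) = 0x9766
s_2 = Round(s_1, k_1) = 0xD003
s_3 = Round(s_2, k_2) = 0x751D
s_4 = Round(s_3, k_3) = 0x525C
s_5 = Round(s_4, k_4) = 0xB87A
s_6 = Round(s_5, k_5) = 0xE1D1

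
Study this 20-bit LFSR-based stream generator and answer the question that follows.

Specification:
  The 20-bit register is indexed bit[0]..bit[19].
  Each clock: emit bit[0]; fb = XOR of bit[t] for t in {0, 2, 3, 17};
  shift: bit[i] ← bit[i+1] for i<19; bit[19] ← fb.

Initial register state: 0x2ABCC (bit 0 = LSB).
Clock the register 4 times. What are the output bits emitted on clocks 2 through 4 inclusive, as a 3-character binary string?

reg_0 = 0x2ABCC
clock 1: out=0, reg = 0x955E6
clock 2: out=0, reg = 0xCAAF3
clock 3: out=1, reg = 0xE5579
clock 4: out=1, reg = 0xF2ABC

011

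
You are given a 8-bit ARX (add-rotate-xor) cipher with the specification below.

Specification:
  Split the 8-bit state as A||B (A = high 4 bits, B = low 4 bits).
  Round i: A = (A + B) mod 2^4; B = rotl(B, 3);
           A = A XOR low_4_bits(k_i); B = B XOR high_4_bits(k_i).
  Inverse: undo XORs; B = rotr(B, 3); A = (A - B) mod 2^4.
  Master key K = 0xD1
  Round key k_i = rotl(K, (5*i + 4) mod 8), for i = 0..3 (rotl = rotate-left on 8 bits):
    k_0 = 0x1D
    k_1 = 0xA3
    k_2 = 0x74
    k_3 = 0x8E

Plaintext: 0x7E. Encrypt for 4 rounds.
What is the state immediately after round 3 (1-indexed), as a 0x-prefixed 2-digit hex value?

s_0 = plaintext = 0x7E
s_1 = Round(s_0, k_0) = 0x86
s_2 = Round(s_1, k_1) = 0xD9
s_3 = Round(s_2, k_2) = 0x2B
s_4 = Round(s_3, k_3) = 0x35

0x2B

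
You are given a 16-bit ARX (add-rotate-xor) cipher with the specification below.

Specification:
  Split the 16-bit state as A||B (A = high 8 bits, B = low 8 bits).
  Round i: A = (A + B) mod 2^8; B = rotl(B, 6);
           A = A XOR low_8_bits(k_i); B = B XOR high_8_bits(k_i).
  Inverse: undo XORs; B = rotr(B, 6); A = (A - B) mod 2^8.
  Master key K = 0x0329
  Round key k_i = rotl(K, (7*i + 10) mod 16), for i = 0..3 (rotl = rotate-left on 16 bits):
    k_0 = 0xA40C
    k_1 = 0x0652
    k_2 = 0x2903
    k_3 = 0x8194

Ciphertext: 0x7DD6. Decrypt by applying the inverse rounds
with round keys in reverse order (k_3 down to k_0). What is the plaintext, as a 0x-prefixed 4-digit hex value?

0x92EF

s_0 = ciphertext = 0x7DD6
s_1 = InvRound(s_0, k_3) = 0x8C5D
s_2 = InvRound(s_1, k_2) = 0xBED1
s_3 = InvRound(s_2, k_1) = 0x8D5F
s_4 = InvRound(s_3, k_0) = 0x92EF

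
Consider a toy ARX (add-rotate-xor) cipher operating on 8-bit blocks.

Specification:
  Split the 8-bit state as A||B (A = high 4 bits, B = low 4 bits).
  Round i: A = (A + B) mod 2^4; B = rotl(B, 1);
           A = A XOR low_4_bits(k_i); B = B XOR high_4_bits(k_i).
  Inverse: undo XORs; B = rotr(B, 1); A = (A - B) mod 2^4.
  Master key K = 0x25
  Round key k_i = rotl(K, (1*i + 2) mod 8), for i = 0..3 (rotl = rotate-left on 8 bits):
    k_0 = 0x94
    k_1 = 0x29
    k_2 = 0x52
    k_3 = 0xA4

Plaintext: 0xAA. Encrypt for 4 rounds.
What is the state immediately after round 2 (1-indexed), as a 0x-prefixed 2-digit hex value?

0x5B

s_0 = plaintext = 0xAA
s_1 = Round(s_0, k_0) = 0x0C
s_2 = Round(s_1, k_1) = 0x5B
s_3 = Round(s_2, k_2) = 0x22
s_4 = Round(s_3, k_3) = 0x0E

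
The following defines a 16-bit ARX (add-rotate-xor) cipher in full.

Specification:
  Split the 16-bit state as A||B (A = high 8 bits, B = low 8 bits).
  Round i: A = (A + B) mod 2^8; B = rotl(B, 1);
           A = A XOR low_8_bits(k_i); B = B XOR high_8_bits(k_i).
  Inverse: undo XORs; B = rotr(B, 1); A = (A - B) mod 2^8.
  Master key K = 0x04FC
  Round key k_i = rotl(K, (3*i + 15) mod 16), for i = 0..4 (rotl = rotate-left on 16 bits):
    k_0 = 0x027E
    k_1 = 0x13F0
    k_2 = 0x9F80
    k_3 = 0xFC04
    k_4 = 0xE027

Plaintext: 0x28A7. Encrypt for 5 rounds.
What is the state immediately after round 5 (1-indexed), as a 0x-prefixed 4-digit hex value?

s_0 = plaintext = 0x28A7
s_1 = Round(s_0, k_0) = 0xB14D
s_2 = Round(s_1, k_1) = 0x0E89
s_3 = Round(s_2, k_2) = 0x178C
s_4 = Round(s_3, k_3) = 0xA7E5
s_5 = Round(s_4, k_4) = 0xAB2B

0xAB2B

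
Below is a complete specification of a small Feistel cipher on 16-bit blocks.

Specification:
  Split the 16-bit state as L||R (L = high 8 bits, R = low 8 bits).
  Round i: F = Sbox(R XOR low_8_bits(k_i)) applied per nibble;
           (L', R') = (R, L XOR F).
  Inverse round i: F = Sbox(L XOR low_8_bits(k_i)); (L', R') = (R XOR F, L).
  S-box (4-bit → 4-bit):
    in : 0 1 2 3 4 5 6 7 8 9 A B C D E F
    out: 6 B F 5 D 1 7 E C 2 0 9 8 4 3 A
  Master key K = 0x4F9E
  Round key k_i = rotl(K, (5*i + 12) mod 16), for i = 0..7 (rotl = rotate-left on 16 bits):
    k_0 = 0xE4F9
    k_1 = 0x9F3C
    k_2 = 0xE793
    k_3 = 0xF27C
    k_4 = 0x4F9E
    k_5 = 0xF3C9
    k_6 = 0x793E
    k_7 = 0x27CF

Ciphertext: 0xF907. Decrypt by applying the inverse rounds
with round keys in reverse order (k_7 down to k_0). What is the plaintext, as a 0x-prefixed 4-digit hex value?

s_0 = ciphertext = 0xF907
s_1 = InvRound(s_0, k_7) = 0x50F9
s_2 = InvRound(s_1, k_6) = 0x8A50
s_3 = InvRound(s_2, k_5) = 0x858A
s_4 = InvRound(s_3, k_4) = 0x3385
s_5 = InvRound(s_4, k_3) = 0x5F33
s_6 = InvRound(s_5, k_2) = 0xBB5F
s_7 = InvRound(s_6, k_1) = 0x91BB
s_8 = InvRound(s_7, k_0) = 0xC791

0xC791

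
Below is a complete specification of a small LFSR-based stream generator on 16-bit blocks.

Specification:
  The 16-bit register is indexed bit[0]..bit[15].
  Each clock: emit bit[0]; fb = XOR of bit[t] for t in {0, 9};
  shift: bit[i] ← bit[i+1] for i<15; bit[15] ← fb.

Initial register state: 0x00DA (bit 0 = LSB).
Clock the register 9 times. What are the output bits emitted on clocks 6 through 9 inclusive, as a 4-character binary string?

0110

reg_0 = 0x00DA
clock 1: out=0, reg = 0x006D
clock 2: out=1, reg = 0x8036
clock 3: out=0, reg = 0x401B
clock 4: out=1, reg = 0xA00D
clock 5: out=1, reg = 0xD006
clock 6: out=0, reg = 0x6803
clock 7: out=1, reg = 0xB401
clock 8: out=1, reg = 0xDA00
clock 9: out=0, reg = 0xED00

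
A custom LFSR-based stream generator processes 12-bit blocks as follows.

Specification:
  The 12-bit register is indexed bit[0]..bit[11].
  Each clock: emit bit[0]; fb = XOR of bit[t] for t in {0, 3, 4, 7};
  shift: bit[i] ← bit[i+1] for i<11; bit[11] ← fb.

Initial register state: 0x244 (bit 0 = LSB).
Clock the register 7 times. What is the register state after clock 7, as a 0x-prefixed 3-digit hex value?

0x584

reg_0 = 0x244
clock 1: out=0, reg = 0x122
clock 2: out=0, reg = 0x091
clock 3: out=1, reg = 0x848
clock 4: out=0, reg = 0xC24
clock 5: out=0, reg = 0x612
clock 6: out=0, reg = 0xB09
clock 7: out=1, reg = 0x584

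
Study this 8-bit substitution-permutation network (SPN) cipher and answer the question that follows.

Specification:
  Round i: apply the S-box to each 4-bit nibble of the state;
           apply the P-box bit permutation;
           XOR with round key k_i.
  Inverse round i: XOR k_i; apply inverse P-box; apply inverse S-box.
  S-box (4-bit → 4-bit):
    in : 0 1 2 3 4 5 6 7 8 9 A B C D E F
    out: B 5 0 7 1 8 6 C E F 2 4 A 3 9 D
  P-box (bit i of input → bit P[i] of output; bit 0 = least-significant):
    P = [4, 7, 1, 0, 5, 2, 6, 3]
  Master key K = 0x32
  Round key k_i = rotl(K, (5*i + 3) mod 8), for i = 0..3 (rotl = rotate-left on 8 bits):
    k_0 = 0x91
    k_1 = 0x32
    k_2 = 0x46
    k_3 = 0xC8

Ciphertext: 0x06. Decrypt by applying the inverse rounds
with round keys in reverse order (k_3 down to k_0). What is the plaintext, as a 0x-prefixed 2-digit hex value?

s_0 = ciphertext = 0x06
s_1 = InvRound(s_0, k_3) = 0x86
s_2 = InvRound(s_1, k_2) = 0xBA
s_3 = InvRound(s_2, k_1) = 0x5A
s_4 = InvRound(s_3, k_0) = 0x78

0x78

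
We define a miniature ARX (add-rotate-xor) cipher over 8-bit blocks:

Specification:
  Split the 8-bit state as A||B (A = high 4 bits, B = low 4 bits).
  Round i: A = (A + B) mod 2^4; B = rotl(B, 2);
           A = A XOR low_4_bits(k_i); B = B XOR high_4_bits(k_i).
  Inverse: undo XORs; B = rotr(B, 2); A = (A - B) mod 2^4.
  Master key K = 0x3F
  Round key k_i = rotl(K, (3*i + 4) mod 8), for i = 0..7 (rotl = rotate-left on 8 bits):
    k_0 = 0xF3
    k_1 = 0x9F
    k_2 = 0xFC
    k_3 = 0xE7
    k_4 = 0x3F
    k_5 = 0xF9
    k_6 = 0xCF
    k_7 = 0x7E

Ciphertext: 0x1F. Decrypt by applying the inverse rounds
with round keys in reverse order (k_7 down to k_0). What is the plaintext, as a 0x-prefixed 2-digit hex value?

s_0 = ciphertext = 0x1F
s_1 = InvRound(s_0, k_7) = 0xD2
s_2 = InvRound(s_1, k_6) = 0x7B
s_3 = InvRound(s_2, k_5) = 0xD1
s_4 = InvRound(s_3, k_4) = 0xA8
s_5 = InvRound(s_4, k_3) = 0x49
s_6 = InvRound(s_5, k_2) = 0xF9
s_7 = InvRound(s_6, k_1) = 0x00
s_8 = InvRound(s_7, k_0) = 0x4F

0x4F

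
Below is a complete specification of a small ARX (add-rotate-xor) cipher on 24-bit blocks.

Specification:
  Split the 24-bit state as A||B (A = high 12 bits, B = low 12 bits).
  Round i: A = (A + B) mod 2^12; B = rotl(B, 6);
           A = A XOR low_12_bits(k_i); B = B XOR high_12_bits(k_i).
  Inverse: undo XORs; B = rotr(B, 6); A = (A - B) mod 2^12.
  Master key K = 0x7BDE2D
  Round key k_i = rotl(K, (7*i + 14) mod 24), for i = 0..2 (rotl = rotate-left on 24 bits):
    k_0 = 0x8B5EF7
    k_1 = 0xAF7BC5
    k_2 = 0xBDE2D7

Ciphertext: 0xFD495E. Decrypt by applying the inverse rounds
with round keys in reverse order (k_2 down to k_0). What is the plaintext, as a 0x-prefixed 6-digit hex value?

0x18779F

s_0 = ciphertext = 0xFD495E
s_1 = InvRound(s_0, k_2) = 0xCF900A
s_2 = InvRound(s_1, k_1) = 0x7D1F6B
s_3 = InvRound(s_2, k_0) = 0x18779F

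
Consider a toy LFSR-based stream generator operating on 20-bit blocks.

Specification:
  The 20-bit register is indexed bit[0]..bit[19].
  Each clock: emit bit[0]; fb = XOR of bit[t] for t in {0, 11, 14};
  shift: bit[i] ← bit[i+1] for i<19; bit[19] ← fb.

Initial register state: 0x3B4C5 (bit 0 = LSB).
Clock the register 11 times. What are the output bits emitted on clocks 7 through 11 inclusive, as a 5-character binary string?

11001

reg_0 = 0x3B4C5
clock 1: out=1, reg = 0x9DA62
clock 2: out=0, reg = 0x4ED31
clock 3: out=1, reg = 0xA7698
clock 4: out=0, reg = 0xD3B4C
clock 5: out=0, reg = 0xE9DA6
clock 6: out=0, reg = 0xF4ED3
clock 7: out=1, reg = 0xFA769
clock 8: out=1, reg = 0xFD3B4
clock 9: out=0, reg = 0xFE9DA
clock 10: out=0, reg = 0x7F4ED
clock 11: out=1, reg = 0x3FA76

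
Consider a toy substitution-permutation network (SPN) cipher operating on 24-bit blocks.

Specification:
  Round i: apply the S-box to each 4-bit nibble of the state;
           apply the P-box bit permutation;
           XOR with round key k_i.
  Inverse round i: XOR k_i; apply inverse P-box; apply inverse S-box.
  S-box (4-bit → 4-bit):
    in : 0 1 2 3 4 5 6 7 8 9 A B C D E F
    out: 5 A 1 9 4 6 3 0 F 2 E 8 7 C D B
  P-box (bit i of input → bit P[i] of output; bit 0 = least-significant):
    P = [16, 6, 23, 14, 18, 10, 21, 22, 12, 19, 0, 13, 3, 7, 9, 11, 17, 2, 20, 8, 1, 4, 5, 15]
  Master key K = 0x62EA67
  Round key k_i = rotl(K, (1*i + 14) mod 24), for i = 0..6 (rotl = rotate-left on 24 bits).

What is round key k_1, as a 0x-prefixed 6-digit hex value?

0x33B175

K = 0x62EA67
k_0 = rotl(K, (1*0+14) mod 24) = rotl(K, 14) = 0x99D8BA
k_1 = rotl(K, (1*1+14) mod 24) = rotl(K, 15) = 0x33B175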